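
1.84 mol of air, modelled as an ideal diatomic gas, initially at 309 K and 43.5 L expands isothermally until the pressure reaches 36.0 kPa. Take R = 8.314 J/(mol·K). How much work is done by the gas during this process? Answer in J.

P₁ = nRT₁/V₁ = 1.84×8.314×309/43.5 = 109 kPa.
Isothermal: T stays 309 K; PV = const ⇒ V₂ = 131 L, P₂ = 36.0 kPa.
W = nRT ln(V₂/V₁) = 1.84×8.314×309×ln(3.02) = 5220 J.

5220 J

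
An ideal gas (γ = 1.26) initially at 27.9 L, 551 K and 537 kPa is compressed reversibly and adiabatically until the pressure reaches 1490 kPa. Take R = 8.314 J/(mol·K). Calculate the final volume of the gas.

12.4 L

Adiabatic: T₂/T₁ = (P₂/P₁)^((γ−1)/γ) ⇒ T₂ = 551×(2.77)^0.206 = 680 K; V₂ = 12.4 L.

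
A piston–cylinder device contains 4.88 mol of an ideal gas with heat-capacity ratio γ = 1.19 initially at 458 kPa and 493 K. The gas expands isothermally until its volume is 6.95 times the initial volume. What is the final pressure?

65.9 kPa

V₁ = nRT₁/P₁ = 4.88×8.314×493/458 = 43.7 L.
Isothermal: T stays 493 K; PV = const ⇒ V₂ = 304 L, P₂ = 65.9 kPa.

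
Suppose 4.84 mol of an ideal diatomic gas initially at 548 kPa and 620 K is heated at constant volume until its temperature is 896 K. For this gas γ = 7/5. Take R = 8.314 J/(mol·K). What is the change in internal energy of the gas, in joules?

V₁ = nRT₁/P₁ = 4.84×8.314×620/548 = 45.5 L.
Isochoric: V stays 45.5 L; P/T = const ⇒ T₂ = 896 K, P₂ = 792 kPa.
For an ideal gas ΔU = nCvΔT with Cv = (5/2)R = 20.8 J/(mol·K).
ΔU = 4.84×20.8×(896−620) = 27800 J.

27800 J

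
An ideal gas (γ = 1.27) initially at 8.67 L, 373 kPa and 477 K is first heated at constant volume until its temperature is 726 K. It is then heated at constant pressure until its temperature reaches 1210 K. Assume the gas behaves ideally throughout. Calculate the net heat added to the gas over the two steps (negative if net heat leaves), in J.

n = P₁V₁/(RT₁) = 373×8.67/(8.314×477) = 0.815 mol.
Step 1 — Isochoric: V stays 8.67 L; P/T = const ⇒ T₂ = 726 K, P₂ = 568 kPa.
W = 0 (no volume change).
ΔU = nCvΔT = 0.815×30.8×(726−477) = 6250 J.
Q = ΔU = 6250 J.
State after step 1: P = 568 kPa, V = 8.67 L, T = 726 K.
Step 2 — Isobaric: P stays 568 kPa; V/T = const ⇒ T₂ = 1210 K, V₂ = 14.5 L.
W = PΔV = 568×(14.5−8.67) kPa·L = 3280 J.
ΔU = nCvΔT = 0.815×30.8×(1210−726) = 12200 J.
Q = ΔU + W = nCpΔT = 15400 J.
Net over both steps: W = 3280 J, Q = 21700 J, ΔU = 18400 J.

21700 J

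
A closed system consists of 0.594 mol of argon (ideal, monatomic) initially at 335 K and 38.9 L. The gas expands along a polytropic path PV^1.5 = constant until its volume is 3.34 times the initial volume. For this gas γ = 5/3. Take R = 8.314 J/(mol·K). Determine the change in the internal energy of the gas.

P₁ = nRT₁/V₁ = 0.594×8.314×335/38.9 = 42.5 kPa.
Polytropic n=1.5: T₂ = T₁(V₁/V₂)^(n−1) = 335×(0.299)^0.50 = 183 K; P₂ = P₁(V₁/V₂)^n = 6.97 kPa.
For an ideal gas ΔU = nCvΔT with Cv = (3/2)R = 12.5 J/(mol·K).
ΔU = 0.594×12.5×(183−335) = -1120 J.

-1120 J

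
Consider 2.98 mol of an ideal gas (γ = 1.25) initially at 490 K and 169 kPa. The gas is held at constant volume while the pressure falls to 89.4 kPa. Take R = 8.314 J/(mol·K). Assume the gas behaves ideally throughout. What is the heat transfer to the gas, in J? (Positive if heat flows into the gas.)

-22900 J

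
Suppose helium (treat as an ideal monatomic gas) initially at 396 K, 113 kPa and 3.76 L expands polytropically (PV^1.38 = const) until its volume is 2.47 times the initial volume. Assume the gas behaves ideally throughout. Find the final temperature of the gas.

Polytropic n=1.38: T₂ = T₁(V₁/V₂)^(n−1) = 396×(0.405)^0.38 = 281 K; P₂ = P₁(V₁/V₂)^n = 32.4 kPa.

281 K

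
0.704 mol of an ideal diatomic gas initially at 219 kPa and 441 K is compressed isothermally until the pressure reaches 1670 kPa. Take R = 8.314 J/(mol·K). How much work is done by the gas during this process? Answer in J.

-5240 J

V₁ = nRT₁/P₁ = 0.704×8.314×441/219 = 11.8 L.
Isothermal: T stays 441 K; PV = const ⇒ V₂ = 1.55 L, P₂ = 1670 kPa.
W = nRT ln(V₂/V₁) = 0.704×8.314×441×ln(0.131) = -5240 J.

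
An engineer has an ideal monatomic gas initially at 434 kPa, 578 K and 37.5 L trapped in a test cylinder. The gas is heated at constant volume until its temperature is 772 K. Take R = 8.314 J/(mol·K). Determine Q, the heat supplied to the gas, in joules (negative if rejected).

8190 J

n = P₁V₁/(RT₁) = 434×37.5/(8.314×578) = 3.39 mol.
Isochoric: V stays 37.5 L; P/T = const ⇒ T₂ = 772 K, P₂ = 580 kPa.
W = 0 (no volume change).
ΔU = nCvΔT = 3.39×12.5×(772−578) = 8190 J.
Q = ΔU = 8190 J.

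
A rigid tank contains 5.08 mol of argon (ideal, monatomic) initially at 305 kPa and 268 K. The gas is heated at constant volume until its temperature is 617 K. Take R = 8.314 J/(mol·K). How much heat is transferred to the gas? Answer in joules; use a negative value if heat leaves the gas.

V₁ = nRT₁/P₁ = 5.08×8.314×268/305 = 37.1 L.
Isochoric: V stays 37.1 L; P/T = const ⇒ T₂ = 617 K, P₂ = 702 kPa.
W = 0 (no volume change).
ΔU = nCvΔT = 5.08×12.5×(617−268) = 22100 J.
Q = ΔU = 22100 J.

22100 J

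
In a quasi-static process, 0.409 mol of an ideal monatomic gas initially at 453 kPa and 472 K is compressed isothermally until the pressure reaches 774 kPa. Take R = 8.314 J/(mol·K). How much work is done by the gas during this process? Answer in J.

V₁ = nRT₁/P₁ = 0.409×8.314×472/453 = 3.54 L.
Isothermal: T stays 472 K; PV = const ⇒ V₂ = 2.07 L, P₂ = 774 kPa.
W = nRT ln(V₂/V₁) = 0.409×8.314×472×ln(0.585) = -860 J.

-860 J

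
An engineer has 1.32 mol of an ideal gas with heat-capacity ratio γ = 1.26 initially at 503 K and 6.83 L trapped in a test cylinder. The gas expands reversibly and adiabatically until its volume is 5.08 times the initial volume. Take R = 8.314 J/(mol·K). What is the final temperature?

330 K

P₁ = nRT₁/V₁ = 1.32×8.314×503/6.83 = 808 kPa.
Adiabatic: TV^(γ−1) = const ⇒ T₂ = 503×(0.197)^0.260 = 330 K; PV^γ = const ⇒ P₂ = 104 kPa.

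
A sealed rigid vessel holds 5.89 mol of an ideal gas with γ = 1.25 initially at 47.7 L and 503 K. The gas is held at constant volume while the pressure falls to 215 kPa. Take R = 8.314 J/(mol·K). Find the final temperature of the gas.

P₁ = nRT₁/V₁ = 5.89×8.314×503/47.7 = 516 kPa.
Isochoric: V stays 47.7 L; P/T = const ⇒ T₂ = 209 K, P₂ = 215 kPa.

209 K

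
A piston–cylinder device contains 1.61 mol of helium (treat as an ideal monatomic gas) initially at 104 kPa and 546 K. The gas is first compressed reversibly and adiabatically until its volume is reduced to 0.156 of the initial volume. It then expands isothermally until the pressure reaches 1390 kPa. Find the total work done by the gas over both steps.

-14200 J

V₁ = nRT₁/P₁ = 1.61×8.314×546/104 = 70.3 L.
Step 1 — Adiabatic: TV^(γ−1) = const ⇒ T₂ = 546×(6.41)^0.667 = 1880 K; PV^γ = const ⇒ P₂ = 2300 kPa.
ΔU = nCvΔT = 1.61×12.5×(1880−546) = 26900 J.
Q = 0 for an adiabatic process, so W = −ΔU = -26900 J.
State after step 1: P = 2300 kPa, V = 11.0 L, T = 1880 K.
Step 2 — Isothermal: T stays 1880 K; PV = const ⇒ V₂ = 18.1 L, P₂ = 1390 kPa.
ΔU = 0 (ideal gas, T constant).
W = nRT ln(V₂/V₁) = 1.61×8.314×1880×ln(1.66) = 12700 J.
Q = ΔU + W = 12700 J.
Net over both steps: W = -14200 J, Q = 12700 J, ΔU = 26900 J.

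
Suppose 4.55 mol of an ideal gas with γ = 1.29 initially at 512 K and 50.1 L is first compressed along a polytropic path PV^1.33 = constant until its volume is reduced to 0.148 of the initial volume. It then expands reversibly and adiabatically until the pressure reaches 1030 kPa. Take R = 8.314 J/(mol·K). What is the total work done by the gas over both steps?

-14400 J

P₁ = nRT₁/V₁ = 4.55×8.314×512/50.1 = 387 kPa.
Step 1 — Polytropic n=1.33: T₂ = T₁(V₁/V₂)^(n−1) = 512×(6.76)^0.33 = 962 K; P₂ = P₁(V₁/V₂)^n = 4910 kPa.
W = (P₁V₁−P₂V₂)/(n−1) = (387×50.1−4910×7.41)/0.33 = -51600 J.
ΔU = nCvΔT = 4.55×28.7×(962−512) = 58700 J.
Q = ΔU + W = 7110 J.
State after step 1: P = 4910 kPa, V = 7.41 L, T = 962 K.
Step 2 — Adiabatic: T₂/T₁ = (P₂/P₁)^((γ−1)/γ) ⇒ T₂ = 962×(0.210)^0.225 = 677 K; V₂ = 24.9 L.
ΔU = nCvΔT = 4.55×28.7×(677−962) = -37100 J.
Q = 0 for an adiabatic process, so W = −ΔU = 37100 J.
Net over both steps: W = -14400 J, Q = 7110 J, ΔU = 21500 J.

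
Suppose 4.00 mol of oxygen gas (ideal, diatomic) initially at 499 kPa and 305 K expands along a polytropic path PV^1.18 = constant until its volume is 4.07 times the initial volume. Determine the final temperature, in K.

237 K

V₁ = nRT₁/P₁ = 4.00×8.314×305/499 = 20.3 L.
Polytropic n=1.18: T₂ = T₁(V₁/V₂)^(n−1) = 305×(0.246)^0.18 = 237 K; P₂ = P₁(V₁/V₂)^n = 95.2 kPa.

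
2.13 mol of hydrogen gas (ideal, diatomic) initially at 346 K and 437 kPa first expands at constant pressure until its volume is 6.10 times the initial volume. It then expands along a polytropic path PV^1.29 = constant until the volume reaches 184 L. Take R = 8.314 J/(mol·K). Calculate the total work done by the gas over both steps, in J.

V₁ = nRT₁/P₁ = 2.13×8.314×346/437 = 14.0 L.
Step 1 — Isobaric: P stays 437 kPa; V/T = const ⇒ T₂ = 2110 K, V₂ = 85.5 L.
W = PΔV = 437×(85.5−14.0) kPa·L = 31200 J.
ΔU = nCvΔT = 2.13×20.8×(2110−346) = 78100 J.
Q = ΔU + W = nCpΔT = 109000 J.
State after step 1: P = 437 kPa, V = 85.5 L, T = 2110 K.
Step 2 — Polytropic n=1.29: T₂ = T₁(V₁/V₂)^(n−1) = 2110×(0.465)^0.29 = 1690 K; P₂ = P₁(V₁/V₂)^n = 163 kPa.
W = (P₁V₁−P₂V₂)/(n−1) = (437×85.5−163×184)/0.29 = 25700 J.
ΔU = nCvΔT = 2.13×20.8×(1690−2110) = -18600 J.
Q = ΔU + W = 7060 J.
Net over both steps: W = 56900 J, Q = 116000 J, ΔU = 59500 J.

56900 J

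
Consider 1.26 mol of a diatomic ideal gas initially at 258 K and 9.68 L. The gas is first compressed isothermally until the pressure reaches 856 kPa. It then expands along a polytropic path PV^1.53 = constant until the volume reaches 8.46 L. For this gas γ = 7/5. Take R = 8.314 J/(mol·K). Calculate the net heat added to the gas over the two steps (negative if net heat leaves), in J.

-3700 J

P₁ = nRT₁/V₁ = 1.26×8.314×258/9.68 = 279 kPa.
Step 1 — Isothermal: T stays 258 K; PV = const ⇒ V₂ = 3.16 L, P₂ = 856 kPa.
ΔU = 0 (ideal gas, T constant).
W = nRT ln(V₂/V₁) = 1.26×8.314×258×ln(0.326) = -3030 J.
Q = ΔU + W = -3030 J.
State after step 1: P = 856 kPa, V = 3.16 L, T = 258 K.
Step 2 — Polytropic n=1.53: T₂ = T₁(V₁/V₂)^(n−1) = 258×(0.373)^0.53 = 153 K; P₂ = P₁(V₁/V₂)^n = 189 kPa.
W = (P₁V₁−P₂V₂)/(n−1) = (856×3.16−189×8.46)/0.53 = 2070 J.
ΔU = nCvΔT = 1.26×20.8×(153−258) = -2750 J.
Q = ΔU + W = -674 J.
Net over both steps: W = -953 J, Q = -3700 J, ΔU = -2750 J.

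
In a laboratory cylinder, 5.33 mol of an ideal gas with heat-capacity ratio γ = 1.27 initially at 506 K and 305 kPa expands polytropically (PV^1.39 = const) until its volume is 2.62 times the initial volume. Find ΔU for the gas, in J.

-26000 J

V₁ = nRT₁/P₁ = 5.33×8.314×506/305 = 73.5 L.
Polytropic n=1.39: T₂ = T₁(V₁/V₂)^(n−1) = 506×(0.382)^0.39 = 348 K; P₂ = P₁(V₁/V₂)^n = 80.0 kPa.
For an ideal gas ΔU = nCvΔT with Cv = R/(γ−1) = 30.8 J/(mol·K).
ΔU = 5.33×30.8×(348−506) = -26000 J.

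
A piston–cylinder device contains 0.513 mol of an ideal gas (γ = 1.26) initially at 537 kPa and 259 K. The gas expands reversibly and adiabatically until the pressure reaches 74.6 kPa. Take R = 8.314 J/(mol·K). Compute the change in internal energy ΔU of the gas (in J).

V₁ = nRT₁/P₁ = 0.513×8.314×259/537 = 2.06 L.
Adiabatic: T₂/T₁ = (P₂/P₁)^((γ−1)/γ) ⇒ T₂ = 259×(0.139)^0.206 = 172 K; V₂ = 9.85 L.
For an ideal gas ΔU = nCvΔT with Cv = R/(γ−1) = 32.0 J/(mol·K).
ΔU = 0.513×32.0×(172−259) = -1420 J.

-1420 J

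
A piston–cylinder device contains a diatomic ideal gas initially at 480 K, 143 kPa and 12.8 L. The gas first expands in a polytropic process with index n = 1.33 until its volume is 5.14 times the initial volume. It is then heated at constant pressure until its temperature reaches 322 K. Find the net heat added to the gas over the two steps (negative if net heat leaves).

n = P₁V₁/(RT₁) = 143×12.8/(8.314×480) = 0.459 mol.
Step 1 — Polytropic n=1.33: T₂ = T₁(V₁/V₂)^(n−1) = 480×(0.195)^0.33 = 280 K; P₂ = P₁(V₁/V₂)^n = 16.2 kPa.
W = (P₁V₁−P₂V₂)/(n−1) = (143×12.8−16.2×65.8)/0.33 = 2320 J.
ΔU = nCvΔT = 0.459×20.8×(280−480) = -1910 J.
Q = ΔU + W = 405 J.
State after step 1: P = 16.2 kPa, V = 65.8 L, T = 280 K.
Step 2 — Isobaric: P stays 16.2 kPa; V/T = const ⇒ T₂ = 322 K, V₂ = 75.8 L.
W = PΔV = 16.2×(75.8−65.8) kPa·L = 161 J.
ΔU = nCvΔT = 0.459×20.8×(322−280) = 404 J.
Q = ΔU + W = nCpΔT = 565 J.
Net over both steps: W = 2480 J, Q = 970 J, ΔU = -1510 J.

970 J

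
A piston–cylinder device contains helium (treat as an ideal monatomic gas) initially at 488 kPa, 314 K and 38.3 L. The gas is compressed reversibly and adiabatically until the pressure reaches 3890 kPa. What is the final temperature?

720 K

Adiabatic: T₂/T₁ = (P₂/P₁)^((γ−1)/γ) ⇒ T₂ = 314×(7.97)^0.400 = 720 K; V₂ = 11.0 L.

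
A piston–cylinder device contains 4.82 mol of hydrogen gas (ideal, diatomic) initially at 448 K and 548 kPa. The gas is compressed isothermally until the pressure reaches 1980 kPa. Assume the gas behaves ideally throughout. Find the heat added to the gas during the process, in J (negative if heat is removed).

-23100 J

V₁ = nRT₁/P₁ = 4.82×8.314×448/548 = 32.8 L.
Isothermal: T stays 448 K; PV = const ⇒ V₂ = 9.07 L, P₂ = 1980 kPa.
ΔU = 0 (ideal gas, T constant).
W = nRT ln(V₂/V₁) = 4.82×8.314×448×ln(0.277) = -23100 J.
Q = ΔU + W = -23100 J.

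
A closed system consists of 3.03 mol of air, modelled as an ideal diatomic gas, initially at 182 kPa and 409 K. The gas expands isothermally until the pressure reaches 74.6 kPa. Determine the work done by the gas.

V₁ = nRT₁/P₁ = 3.03×8.314×409/182 = 56.6 L.
Isothermal: T stays 409 K; PV = const ⇒ V₂ = 138 L, P₂ = 74.6 kPa.
W = nRT ln(V₂/V₁) = 3.03×8.314×409×ln(2.44) = 9190 J.

9190 J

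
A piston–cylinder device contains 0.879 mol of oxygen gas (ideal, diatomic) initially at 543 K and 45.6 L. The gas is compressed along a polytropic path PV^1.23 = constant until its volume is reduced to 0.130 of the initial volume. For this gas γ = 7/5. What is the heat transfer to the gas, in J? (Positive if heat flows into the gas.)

-4390 J

P₁ = nRT₁/V₁ = 0.879×8.314×543/45.6 = 87.0 kPa.
Polytropic n=1.23: T₂ = T₁(V₁/V₂)^(n−1) = 543×(7.69)^0.23 = 868 K; P₂ = P₁(V₁/V₂)^n = 1070 kPa.
W = (P₁V₁−P₂V₂)/(n−1) = (87.0×45.6−1070×5.93)/0.23 = -10300 J.
ΔU = nCvΔT = 0.879×20.8×(868−543) = 5940 J.
Q = ΔU + W = -4390 J.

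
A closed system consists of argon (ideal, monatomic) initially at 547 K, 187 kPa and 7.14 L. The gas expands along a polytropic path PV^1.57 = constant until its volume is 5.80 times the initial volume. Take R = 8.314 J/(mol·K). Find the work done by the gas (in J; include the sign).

n = P₁V₁/(RT₁) = 187×7.14/(8.314×547) = 0.294 mol.
Polytropic n=1.57: T₂ = T₁(V₁/V₂)^(n−1) = 547×(0.172)^0.57 = 201 K; P₂ = P₁(V₁/V₂)^n = 11.8 kPa.
W = (P₁V₁−P₂V₂)/(n−1) = (187×7.14−11.8×41.4)/0.57 = 1480 J.

1480 J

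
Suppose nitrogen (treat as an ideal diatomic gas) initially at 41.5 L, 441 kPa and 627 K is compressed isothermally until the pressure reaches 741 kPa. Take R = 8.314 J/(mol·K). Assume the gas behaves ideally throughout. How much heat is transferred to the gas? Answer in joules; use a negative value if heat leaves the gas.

n = P₁V₁/(RT₁) = 441×41.5/(8.314×627) = 3.51 mol.
Isothermal: T stays 627 K; PV = const ⇒ V₂ = 24.7 L, P₂ = 741 kPa.
ΔU = 0 (ideal gas, T constant).
W = nRT ln(V₂/V₁) = 3.51×8.314×627×ln(0.595) = -9500 J.
Q = ΔU + W = -9500 J.

-9500 J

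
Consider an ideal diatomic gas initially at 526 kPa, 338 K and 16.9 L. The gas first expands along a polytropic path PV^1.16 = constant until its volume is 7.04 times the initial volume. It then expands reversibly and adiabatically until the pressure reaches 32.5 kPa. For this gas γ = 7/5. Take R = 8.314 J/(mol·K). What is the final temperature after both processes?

n = P₁V₁/(RT₁) = 526×16.9/(8.314×338) = 3.16 mol.
Step 1 — Polytropic n=1.16: T₂ = T₁(V₁/V₂)^(n−1) = 338×(0.142)^0.16 = 247 K; P₂ = P₁(V₁/V₂)^n = 54.7 kPa.
W = (P₁V₁−P₂V₂)/(n−1) = (526×16.9−54.7×119)/0.16 = 14900 J.
ΔU = nCvΔT = 3.16×20.8×(247−338) = -5960 J.
Q = ΔU + W = 8940 J.
State after step 1: P = 54.7 kPa, V = 119 L, T = 247 K.
Step 2 — Adiabatic: T₂/T₁ = (P₂/P₁)^((γ−1)/γ) ⇒ T₂ = 247×(0.594)^0.286 = 213 K; V₂ = 173 L.
ΔU = nCvΔT = 3.16×20.8×(213−247) = -2250 J.
Q = 0 for an adiabatic process, so W = −ΔU = 2250 J.
Net over both steps: W = 17100 J, Q = 8940 J, ΔU = -8210 J.

213 K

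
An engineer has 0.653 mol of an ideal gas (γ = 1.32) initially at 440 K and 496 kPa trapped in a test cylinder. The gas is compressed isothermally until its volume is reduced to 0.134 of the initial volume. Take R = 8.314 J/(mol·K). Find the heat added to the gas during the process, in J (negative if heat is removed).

-4800 J

V₁ = nRT₁/P₁ = 0.653×8.314×440/496 = 4.82 L.
Isothermal: T stays 440 K; PV = const ⇒ V₂ = 0.645 L, P₂ = 3700 kPa.
ΔU = 0 (ideal gas, T constant).
W = nRT ln(V₂/V₁) = 0.653×8.314×440×ln(0.134) = -4800 J.
Q = ΔU + W = -4800 J.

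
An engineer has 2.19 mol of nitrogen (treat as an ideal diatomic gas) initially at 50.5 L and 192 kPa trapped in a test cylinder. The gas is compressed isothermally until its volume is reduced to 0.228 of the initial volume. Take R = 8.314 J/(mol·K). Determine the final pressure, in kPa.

T₁ = P₁V₁/(nR) = 192×50.5/(2.19×8.314) = 533 K.
Isothermal: T stays 533 K; PV = const ⇒ V₂ = 11.5 L, P₂ = 842 kPa.

842 kPa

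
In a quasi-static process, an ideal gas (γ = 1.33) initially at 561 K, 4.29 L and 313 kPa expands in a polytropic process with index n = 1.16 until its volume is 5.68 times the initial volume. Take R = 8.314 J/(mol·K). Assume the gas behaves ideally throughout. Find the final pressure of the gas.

41.7 kPa

Polytropic n=1.16: T₂ = T₁(V₁/V₂)^(n−1) = 561×(0.176)^0.16 = 425 K; P₂ = P₁(V₁/V₂)^n = 41.7 kPa.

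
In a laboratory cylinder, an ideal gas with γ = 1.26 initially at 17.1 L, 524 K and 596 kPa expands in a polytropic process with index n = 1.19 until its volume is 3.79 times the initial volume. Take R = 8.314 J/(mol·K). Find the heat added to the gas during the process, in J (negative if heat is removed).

3230 J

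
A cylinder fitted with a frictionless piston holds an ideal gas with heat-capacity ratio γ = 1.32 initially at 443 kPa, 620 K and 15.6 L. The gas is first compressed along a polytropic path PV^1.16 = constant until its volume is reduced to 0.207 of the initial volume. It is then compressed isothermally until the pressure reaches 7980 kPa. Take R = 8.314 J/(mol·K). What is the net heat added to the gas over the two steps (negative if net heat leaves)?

-15700 J

n = P₁V₁/(RT₁) = 443×15.6/(8.314×620) = 1.34 mol.
Step 1 — Polytropic n=1.16: T₂ = T₁(V₁/V₂)^(n−1) = 620×(4.83)^0.16 = 798 K; P₂ = P₁(V₁/V₂)^n = 2750 kPa.
W = (P₁V₁−P₂V₂)/(n−1) = (443×15.6−2750×3.23)/0.16 = -12400 J.
ΔU = nCvΔT = 1.34×26.0×(798−620) = 6190 J.
Q = ΔU + W = -6190 J.
State after step 1: P = 2750 kPa, V = 3.23 L, T = 798 K.
Step 2 — Isothermal: T stays 798 K; PV = const ⇒ V₂ = 1.11 L, P₂ = 7980 kPa.
ΔU = 0 (ideal gas, T constant).
W = nRT ln(V₂/V₁) = 1.34×8.314×798×ln(0.345) = -9460 J.
Q = ΔU + W = -9460 J.
Net over both steps: W = -21800 J, Q = -15700 J, ΔU = 6190 J.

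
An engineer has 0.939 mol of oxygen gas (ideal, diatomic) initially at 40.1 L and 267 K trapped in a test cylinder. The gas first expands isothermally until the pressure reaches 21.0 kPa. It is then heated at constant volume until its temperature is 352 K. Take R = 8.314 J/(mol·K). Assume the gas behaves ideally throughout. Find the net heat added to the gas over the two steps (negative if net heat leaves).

P₁ = nRT₁/V₁ = 0.939×8.314×267/40.1 = 52.0 kPa.
Step 1 — Isothermal: T stays 267 K; PV = const ⇒ V₂ = 99.3 L, P₂ = 21.0 kPa.
ΔU = 0 (ideal gas, T constant).
W = nRT ln(V₂/V₁) = 0.939×8.314×267×ln(2.48) = 1890 J.
Q = ΔU + W = 1890 J.
State after step 1: P = 21.0 kPa, V = 99.3 L, T = 267 K.
Step 2 — Isochoric: V stays 99.3 L; P/T = const ⇒ T₂ = 352 K, P₂ = 27.7 kPa.
W = 0 (no volume change).
ΔU = nCvΔT = 0.939×20.8×(352−267) = 1660 J.
Q = ΔU = 1660 J.
Net over both steps: W = 1890 J, Q = 3550 J, ΔU = 1660 J.

3550 J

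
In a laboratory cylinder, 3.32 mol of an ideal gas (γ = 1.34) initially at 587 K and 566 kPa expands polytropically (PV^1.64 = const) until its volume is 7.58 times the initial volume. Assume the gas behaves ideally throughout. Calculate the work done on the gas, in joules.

-18400 J

V₁ = nRT₁/P₁ = 3.32×8.314×587/566 = 28.6 L.
Polytropic n=1.64: T₂ = T₁(V₁/V₂)^(n−1) = 587×(0.132)^0.64 = 161 K; P₂ = P₁(V₁/V₂)^n = 20.4 kPa.
W = (P₁V₁−P₂V₂)/(n−1) = (566×28.6−20.4×217)/0.64 = 18400 J.
Work done on the gas = −W_by = -18400 J.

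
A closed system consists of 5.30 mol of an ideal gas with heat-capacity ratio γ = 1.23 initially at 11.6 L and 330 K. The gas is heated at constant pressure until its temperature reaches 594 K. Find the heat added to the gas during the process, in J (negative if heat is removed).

62200 J

P₁ = nRT₁/V₁ = 5.30×8.314×330/11.6 = 1250 kPa.
Isobaric: P stays 1250 kPa; V/T = const ⇒ T₂ = 594 K, V₂ = 20.9 L.
W = PΔV = 1250×(20.9−11.6) kPa·L = 11600 J.
ΔU = nCvΔT = 5.30×36.1×(594−330) = 50600 J.
Q = ΔU + W = nCpΔT = 62200 J.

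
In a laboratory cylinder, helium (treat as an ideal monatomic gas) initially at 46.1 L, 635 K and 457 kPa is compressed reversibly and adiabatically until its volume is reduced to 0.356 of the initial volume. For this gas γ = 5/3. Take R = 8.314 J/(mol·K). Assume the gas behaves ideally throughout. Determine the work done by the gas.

-31300 J

n = P₁V₁/(RT₁) = 457×46.1/(8.314×635) = 3.99 mol.
Adiabatic: TV^(γ−1) = const ⇒ T₂ = 635×(2.81)^0.667 = 1260 K; PV^γ = const ⇒ P₂ = 2560 kPa.
ΔU = nCvΔT = 3.99×12.5×(1260−635) = 31300 J.
Q = 0 for an adiabatic process, so W = −ΔU = -31300 J.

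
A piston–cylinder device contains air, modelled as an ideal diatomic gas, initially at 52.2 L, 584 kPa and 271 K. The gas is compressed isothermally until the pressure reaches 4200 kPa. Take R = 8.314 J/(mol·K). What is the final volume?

Isothermal: T stays 271 K; PV = const ⇒ V₂ = 7.26 L, P₂ = 4200 kPa.

7.26 L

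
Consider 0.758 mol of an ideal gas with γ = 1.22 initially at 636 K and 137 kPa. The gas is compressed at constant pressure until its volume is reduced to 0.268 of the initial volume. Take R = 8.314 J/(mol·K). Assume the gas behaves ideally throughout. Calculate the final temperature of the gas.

V₁ = nRT₁/P₁ = 0.758×8.314×636/137 = 29.3 L.
Isobaric: P stays 137 kPa; V/T = const ⇒ T₂ = 170 K, V₂ = 7.84 L.

170 K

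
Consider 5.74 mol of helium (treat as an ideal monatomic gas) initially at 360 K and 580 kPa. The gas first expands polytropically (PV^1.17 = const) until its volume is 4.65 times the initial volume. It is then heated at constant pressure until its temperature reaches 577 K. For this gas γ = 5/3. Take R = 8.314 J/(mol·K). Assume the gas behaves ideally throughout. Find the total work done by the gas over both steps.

V₁ = nRT₁/P₁ = 5.74×8.314×360/580 = 29.6 L.
Step 1 — Polytropic n=1.17: T₂ = T₁(V₁/V₂)^(n−1) = 360×(0.215)^0.17 = 277 K; P₂ = P₁(V₁/V₂)^n = 96.1 kPa.
W = (P₁V₁−P₂V₂)/(n−1) = (580×29.6−96.1×138)/0.17 = 23200 J.
ΔU = nCvΔT = 5.74×12.5×(277−360) = -5930 J.
Q = ΔU + W = 17300 J.
State after step 1: P = 96.1 kPa, V = 138 L, T = 277 K.
Step 2 — Isobaric: P stays 96.1 kPa; V/T = const ⇒ T₂ = 577 K, V₂ = 287 L.
W = PΔV = 96.1×(287−138) kPa·L = 14300 J.
ΔU = nCvΔT = 5.74×12.5×(577−277) = 21500 J.
Q = ΔU + W = nCpΔT = 35800 J.
Net over both steps: W = 37500 J, Q = 53100 J, ΔU = 15500 J.

37500 J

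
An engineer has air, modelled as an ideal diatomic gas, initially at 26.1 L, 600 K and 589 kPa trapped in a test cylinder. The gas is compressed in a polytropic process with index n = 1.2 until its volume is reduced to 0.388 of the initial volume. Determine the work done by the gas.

-16000 J

n = P₁V₁/(RT₁) = 589×26.1/(8.314×600) = 3.08 mol.
Polytropic n=1.2: T₂ = T₁(V₁/V₂)^(n−1) = 600×(2.58)^0.20 = 725 K; P₂ = P₁(V₁/V₂)^n = 1830 kPa.
W = (P₁V₁−P₂V₂)/(n−1) = (589×26.1−1830×10.1)/0.20 = -16000 J.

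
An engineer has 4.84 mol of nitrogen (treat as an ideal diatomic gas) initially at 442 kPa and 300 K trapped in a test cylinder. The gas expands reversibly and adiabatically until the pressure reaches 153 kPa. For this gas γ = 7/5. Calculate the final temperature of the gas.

V₁ = nRT₁/P₁ = 4.84×8.314×300/442 = 27.3 L.
Adiabatic: T₂/T₁ = (P₂/P₁)^((γ−1)/γ) ⇒ T₂ = 300×(0.346)^0.286 = 222 K; V₂ = 58.3 L.

222 K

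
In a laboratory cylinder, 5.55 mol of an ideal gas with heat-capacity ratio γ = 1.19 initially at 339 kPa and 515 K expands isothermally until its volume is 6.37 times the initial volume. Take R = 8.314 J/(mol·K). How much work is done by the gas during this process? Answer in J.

V₁ = nRT₁/P₁ = 5.55×8.314×515/339 = 70.1 L.
Isothermal: T stays 515 K; PV = const ⇒ V₂ = 447 L, P₂ = 53.2 kPa.
W = nRT ln(V₂/V₁) = 5.55×8.314×515×ln(6.37) = 44000 J.

44000 J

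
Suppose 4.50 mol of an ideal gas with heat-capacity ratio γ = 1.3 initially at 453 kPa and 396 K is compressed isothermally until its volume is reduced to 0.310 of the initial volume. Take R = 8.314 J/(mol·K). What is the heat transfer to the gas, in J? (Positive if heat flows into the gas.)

-17400 J

V₁ = nRT₁/P₁ = 4.50×8.314×396/453 = 32.7 L.
Isothermal: T stays 396 K; PV = const ⇒ V₂ = 10.1 L, P₂ = 1460 kPa.
ΔU = 0 (ideal gas, T constant).
W = nRT ln(V₂/V₁) = 4.50×8.314×396×ln(0.310) = -17400 J.
Q = ΔU + W = -17400 J.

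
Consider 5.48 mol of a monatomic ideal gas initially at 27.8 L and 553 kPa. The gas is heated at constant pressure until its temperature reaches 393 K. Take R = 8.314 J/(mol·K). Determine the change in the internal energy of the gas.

T₁ = P₁V₁/(nR) = 553×27.8/(5.48×8.314) = 337 K.
Isobaric: P stays 553 kPa; V/T = const ⇒ T₂ = 393 K, V₂ = 32.4 L.
For an ideal gas ΔU = nCvΔT with Cv = (3/2)R = 12.5 J/(mol·K).
ΔU = 5.48×12.5×(393−337) = 3800 J.

3800 J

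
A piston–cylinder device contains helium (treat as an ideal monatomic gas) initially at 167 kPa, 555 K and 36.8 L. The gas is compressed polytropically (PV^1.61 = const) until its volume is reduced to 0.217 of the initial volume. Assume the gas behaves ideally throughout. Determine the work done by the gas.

-15500 J

n = P₁V₁/(RT₁) = 167×36.8/(8.314×555) = 1.33 mol.
Polytropic n=1.61: T₂ = T₁(V₁/V₂)^(n−1) = 555×(4.61)^0.61 = 1410 K; P₂ = P₁(V₁/V₂)^n = 1950 kPa.
W = (P₁V₁−P₂V₂)/(n−1) = (167×36.8−1950×7.99)/0.61 = -15500 J.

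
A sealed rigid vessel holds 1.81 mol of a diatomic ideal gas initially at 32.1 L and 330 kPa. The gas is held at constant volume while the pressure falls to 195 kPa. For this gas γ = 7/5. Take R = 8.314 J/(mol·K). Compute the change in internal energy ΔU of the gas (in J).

-10800 J

T₁ = P₁V₁/(nR) = 330×32.1/(1.81×8.314) = 704 K.
Isochoric: V stays 32.1 L; P/T = const ⇒ T₂ = 416 K, P₂ = 195 kPa.
For an ideal gas ΔU = nCvΔT with Cv = (5/2)R = 20.8 J/(mol·K).
ΔU = 1.81×20.8×(416−704) = -10800 J.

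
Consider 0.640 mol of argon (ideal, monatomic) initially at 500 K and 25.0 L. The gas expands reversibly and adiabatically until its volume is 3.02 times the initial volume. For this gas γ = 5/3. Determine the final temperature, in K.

P₁ = nRT₁/V₁ = 0.640×8.314×500/25.0 = 106 kPa.
Adiabatic: TV^(γ−1) = const ⇒ T₂ = 500×(0.331)^0.667 = 239 K; PV^γ = const ⇒ P₂ = 16.9 kPa.

239 K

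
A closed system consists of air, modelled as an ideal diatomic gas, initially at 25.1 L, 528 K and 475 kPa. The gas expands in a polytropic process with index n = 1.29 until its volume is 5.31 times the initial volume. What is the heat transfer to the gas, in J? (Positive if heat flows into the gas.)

4340 J

n = P₁V₁/(RT₁) = 475×25.1/(8.314×528) = 2.72 mol.
Polytropic n=1.29: T₂ = T₁(V₁/V₂)^(n−1) = 528×(0.188)^0.29 = 325 K; P₂ = P₁(V₁/V₂)^n = 55.1 kPa.
W = (P₁V₁−P₂V₂)/(n−1) = (475×25.1−55.1×133)/0.29 = 15800 J.
ΔU = nCvΔT = 2.72×20.8×(325−528) = -11400 J.
Q = ΔU + W = 4340 J.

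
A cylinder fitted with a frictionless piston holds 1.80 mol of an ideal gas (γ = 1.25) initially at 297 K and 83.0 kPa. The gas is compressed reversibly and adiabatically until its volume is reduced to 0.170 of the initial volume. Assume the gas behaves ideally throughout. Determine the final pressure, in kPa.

V₁ = nRT₁/P₁ = 1.80×8.314×297/83.0 = 53.6 L.
Adiabatic: TV^(γ−1) = const ⇒ T₂ = 297×(5.88)^0.250 = 463 K; PV^γ = const ⇒ P₂ = 760 kPa.

760 kPa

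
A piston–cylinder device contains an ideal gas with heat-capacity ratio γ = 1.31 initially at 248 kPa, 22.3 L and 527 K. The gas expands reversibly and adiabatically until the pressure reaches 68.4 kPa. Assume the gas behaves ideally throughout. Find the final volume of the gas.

59.6 L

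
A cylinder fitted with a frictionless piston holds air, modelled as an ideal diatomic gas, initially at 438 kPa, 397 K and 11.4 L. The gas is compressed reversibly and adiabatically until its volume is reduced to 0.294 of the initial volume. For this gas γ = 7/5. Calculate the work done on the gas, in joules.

n = P₁V₁/(RT₁) = 438×11.4/(8.314×397) = 1.51 mol.
Adiabatic: TV^(γ−1) = const ⇒ T₂ = 397×(3.40)^0.400 = 648 K; PV^γ = const ⇒ P₂ = 2430 kPa.
ΔU = nCvΔT = 1.51×20.8×(648−397) = 7890 J.
Q = 0 for an adiabatic process, so W = −ΔU = -7890 J.
Work done on the gas = −W_by = 7890 J.

7890 J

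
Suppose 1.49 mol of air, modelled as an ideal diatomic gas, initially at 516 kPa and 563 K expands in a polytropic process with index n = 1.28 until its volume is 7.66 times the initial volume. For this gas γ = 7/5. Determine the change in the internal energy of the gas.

V₁ = nRT₁/P₁ = 1.49×8.314×563/516 = 13.5 L.
Polytropic n=1.28: T₂ = T₁(V₁/V₂)^(n−1) = 563×(0.131)^0.28 = 318 K; P₂ = P₁(V₁/V₂)^n = 38.1 kPa.
For an ideal gas ΔU = nCvΔT with Cv = (5/2)R = 20.8 J/(mol·K).
ΔU = 1.49×20.8×(318−563) = -7580 J.

-7580 J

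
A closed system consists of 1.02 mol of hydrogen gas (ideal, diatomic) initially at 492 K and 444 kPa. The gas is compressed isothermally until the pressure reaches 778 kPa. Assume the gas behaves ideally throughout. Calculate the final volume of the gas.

5.36 L

V₁ = nRT₁/P₁ = 1.02×8.314×492/444 = 9.40 L.
Isothermal: T stays 492 K; PV = const ⇒ V₂ = 5.36 L, P₂ = 778 kPa.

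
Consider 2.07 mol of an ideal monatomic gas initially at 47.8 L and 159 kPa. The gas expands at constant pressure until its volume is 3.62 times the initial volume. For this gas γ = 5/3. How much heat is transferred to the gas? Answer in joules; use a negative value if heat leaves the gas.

49800 J

T₁ = P₁V₁/(nR) = 159×47.8/(2.07×8.314) = 442 K.
Isobaric: P stays 159 kPa; V/T = const ⇒ T₂ = 1600 K, V₂ = 173 L.
W = PΔV = 159×(173−47.8) kPa·L = 19900 J.
ΔU = nCvΔT = 2.07×12.5×(1600−442) = 29900 J.
Q = ΔU + W = nCpΔT = 49800 J.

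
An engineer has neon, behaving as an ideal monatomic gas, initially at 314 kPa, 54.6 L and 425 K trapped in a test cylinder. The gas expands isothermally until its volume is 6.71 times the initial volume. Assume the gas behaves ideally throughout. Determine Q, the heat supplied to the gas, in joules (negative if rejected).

32600 J

n = P₁V₁/(RT₁) = 314×54.6/(8.314×425) = 4.85 mol.
Isothermal: T stays 425 K; PV = const ⇒ V₂ = 366 L, P₂ = 46.8 kPa.
ΔU = 0 (ideal gas, T constant).
W = nRT ln(V₂/V₁) = 4.85×8.314×425×ln(6.71) = 32600 J.
Q = ΔU + W = 32600 J.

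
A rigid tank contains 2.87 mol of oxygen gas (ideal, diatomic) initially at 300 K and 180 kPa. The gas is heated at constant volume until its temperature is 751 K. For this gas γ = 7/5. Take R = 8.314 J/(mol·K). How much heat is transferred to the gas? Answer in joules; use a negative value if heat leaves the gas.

V₁ = nRT₁/P₁ = 2.87×8.314×300/180 = 39.8 L.
Isochoric: V stays 39.8 L; P/T = const ⇒ T₂ = 751 K, P₂ = 451 kPa.
W = 0 (no volume change).
ΔU = nCvΔT = 2.87×20.8×(751−300) = 26900 J.
Q = ΔU = 26900 J.

26900 J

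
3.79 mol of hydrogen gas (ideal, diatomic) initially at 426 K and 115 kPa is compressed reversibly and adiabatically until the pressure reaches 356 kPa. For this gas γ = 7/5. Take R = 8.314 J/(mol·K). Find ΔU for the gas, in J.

V₁ = nRT₁/P₁ = 3.79×8.314×426/115 = 117 L.
Adiabatic: T₂/T₁ = (P₂/P₁)^((γ−1)/γ) ⇒ T₂ = 426×(3.10)^0.286 = 588 K; V₂ = 52.1 L.
For an ideal gas ΔU = nCvΔT with Cv = (5/2)R = 20.8 J/(mol·K).
ΔU = 3.79×20.8×(588−426) = 12800 J.

12800 J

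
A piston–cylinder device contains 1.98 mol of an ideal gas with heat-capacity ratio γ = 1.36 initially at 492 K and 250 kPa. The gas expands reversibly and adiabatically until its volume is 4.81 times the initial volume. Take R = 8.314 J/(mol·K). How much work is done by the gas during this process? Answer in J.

V₁ = nRT₁/P₁ = 1.98×8.314×492/250 = 32.4 L.
Adiabatic: TV^(γ−1) = const ⇒ T₂ = 492×(0.208)^0.360 = 280 K; PV^γ = const ⇒ P₂ = 29.5 kPa.
ΔU = nCvΔT = 1.98×23.1×(280−492) = -9720 J.
Q = 0 for an adiabatic process, so W = −ΔU = 9720 J.

9720 J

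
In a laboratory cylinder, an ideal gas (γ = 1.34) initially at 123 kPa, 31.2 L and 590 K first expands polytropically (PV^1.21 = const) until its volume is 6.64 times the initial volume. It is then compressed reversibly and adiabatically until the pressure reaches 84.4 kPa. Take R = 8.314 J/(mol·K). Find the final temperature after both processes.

n = P₁V₁/(RT₁) = 123×31.2/(8.314×590) = 0.782 mol.
Step 1 — Polytropic n=1.21: T₂ = T₁(V₁/V₂)^(n−1) = 590×(0.151)^0.21 = 396 K; P₂ = P₁(V₁/V₂)^n = 12.4 kPa.
W = (P₁V₁−P₂V₂)/(n−1) = (123×31.2−12.4×207)/0.21 = 5990 J.
ΔU = nCvΔT = 0.782×24.5×(396−590) = -3700 J.
Q = ΔU + W = 2290 J.
State after step 1: P = 12.4 kPa, V = 207 L, T = 396 K.
Step 2 — Adiabatic: T₂/T₁ = (P₂/P₁)^((γ−1)/γ) ⇒ T₂ = 396×(6.78)^0.254 = 644 K; V₂ = 49.7 L.
ΔU = nCvΔT = 0.782×24.5×(644−396) = 4740 J.
Q = 0 for an adiabatic process, so W = −ΔU = -4740 J.
Net over both steps: W = 1250 J, Q = 2290 J, ΔU = 1040 J.

644 K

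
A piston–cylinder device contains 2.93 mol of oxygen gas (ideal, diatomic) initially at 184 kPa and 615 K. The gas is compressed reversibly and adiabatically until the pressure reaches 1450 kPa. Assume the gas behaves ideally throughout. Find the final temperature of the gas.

V₁ = nRT₁/P₁ = 2.93×8.314×615/184 = 81.4 L.
Adiabatic: T₂/T₁ = (P₂/P₁)^((γ−1)/γ) ⇒ T₂ = 615×(7.88)^0.286 = 1110 K; V₂ = 18.6 L.

1110 K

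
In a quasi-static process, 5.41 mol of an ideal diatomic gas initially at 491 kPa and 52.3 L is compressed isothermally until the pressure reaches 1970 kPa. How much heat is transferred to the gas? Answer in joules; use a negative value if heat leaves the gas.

-35700 J

T₁ = P₁V₁/(nR) = 491×52.3/(5.41×8.314) = 571 K.
Isothermal: T stays 571 K; PV = const ⇒ V₂ = 13.0 L, P₂ = 1970 kPa.
ΔU = 0 (ideal gas, T constant).
W = nRT ln(V₂/V₁) = 5.41×8.314×571×ln(0.249) = -35700 J.
Q = ΔU + W = -35700 J.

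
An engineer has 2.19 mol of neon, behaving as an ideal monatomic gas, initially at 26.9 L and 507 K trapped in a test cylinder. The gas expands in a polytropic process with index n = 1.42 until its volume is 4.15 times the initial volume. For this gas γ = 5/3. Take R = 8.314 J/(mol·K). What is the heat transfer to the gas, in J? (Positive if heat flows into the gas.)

P₁ = nRT₁/V₁ = 2.19×8.314×507/26.9 = 343 kPa.
Polytropic n=1.42: T₂ = T₁(V₁/V₂)^(n−1) = 507×(0.241)^0.42 = 279 K; P₂ = P₁(V₁/V₂)^n = 45.5 kPa.
W = (P₁V₁−P₂V₂)/(n−1) = (343×26.9−45.5×112)/0.42 = 9890 J.
ΔU = nCvΔT = 2.19×12.5×(279−507) = -6230 J.
Q = ΔU + W = 3660 J.

3660 J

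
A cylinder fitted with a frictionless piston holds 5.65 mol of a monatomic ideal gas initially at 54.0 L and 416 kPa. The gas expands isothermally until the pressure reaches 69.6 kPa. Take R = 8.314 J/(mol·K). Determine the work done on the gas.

T₁ = P₁V₁/(nR) = 416×54.0/(5.65×8.314) = 478 K.
Isothermal: T stays 478 K; PV = const ⇒ V₂ = 323 L, P₂ = 69.6 kPa.
W = nRT ln(V₂/V₁) = 5.65×8.314×478×ln(5.98) = 40200 J.
Work done on the gas = −W_by = -40200 J.

-40200 J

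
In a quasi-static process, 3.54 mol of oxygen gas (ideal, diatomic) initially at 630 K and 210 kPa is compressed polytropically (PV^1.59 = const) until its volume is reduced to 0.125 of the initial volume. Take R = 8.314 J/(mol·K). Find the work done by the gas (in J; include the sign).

-75800 J

V₁ = nRT₁/P₁ = 3.54×8.314×630/210 = 88.3 L.
Polytropic n=1.59: T₂ = T₁(V₁/V₂)^(n−1) = 630×(8.00)^0.59 = 2150 K; P₂ = P₁(V₁/V₂)^n = 5730 kPa.
W = (P₁V₁−P₂V₂)/(n−1) = (210×88.3−5730×11.0)/0.59 = -75800 J.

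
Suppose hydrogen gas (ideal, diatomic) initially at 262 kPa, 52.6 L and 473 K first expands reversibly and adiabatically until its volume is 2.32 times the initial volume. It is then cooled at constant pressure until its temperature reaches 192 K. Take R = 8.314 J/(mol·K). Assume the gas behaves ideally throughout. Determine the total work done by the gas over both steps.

5600 J

n = P₁V₁/(RT₁) = 262×52.6/(8.314×473) = 3.50 mol.
Step 1 — Adiabatic: TV^(γ−1) = const ⇒ T₂ = 473×(0.431)^0.400 = 338 K; PV^γ = const ⇒ P₂ = 80.7 kPa.
ΔU = nCvΔT = 3.50×20.8×(338−473) = -9850 J.
Q = 0 for an adiabatic process, so W = −ΔU = 9850 J.
State after step 1: P = 80.7 kPa, V = 122 L, T = 338 K.
Step 2 — Isobaric: P stays 80.7 kPa; V/T = const ⇒ T₂ = 192 K, V₂ = 69.4 L.
W = PΔV = 80.7×(69.4−122) kPa·L = -4250 J.
ΔU = nCvΔT = 3.50×20.8×(192−338) = -10600 J.
Q = ΔU + W = nCpΔT = -14900 J.
Net over both steps: W = 5600 J, Q = -14900 J, ΔU = -20500 J.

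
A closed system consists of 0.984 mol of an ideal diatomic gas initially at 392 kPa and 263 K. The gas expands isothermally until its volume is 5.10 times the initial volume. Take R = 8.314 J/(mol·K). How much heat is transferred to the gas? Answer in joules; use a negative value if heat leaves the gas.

3510 J

V₁ = nRT₁/P₁ = 0.984×8.314×263/392 = 5.49 L.
Isothermal: T stays 263 K; PV = const ⇒ V₂ = 28.0 L, P₂ = 76.9 kPa.
ΔU = 0 (ideal gas, T constant).
W = nRT ln(V₂/V₁) = 0.984×8.314×263×ln(5.10) = 3510 J.
Q = ΔU + W = 3510 J.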